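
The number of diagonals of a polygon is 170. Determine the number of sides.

Using d = n(n - 3)/2, we solve 170 = n(n - 3)/2.
So n(n - 3) = 340.
Testing n = 20: 20 * 17 = 340 = 340. Correct.
The polygon has 20 sides.

20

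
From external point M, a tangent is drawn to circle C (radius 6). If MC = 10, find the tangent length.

Let T be the point of tangency. Then CT ⊥ MT (radius ⊥ tangent).
In right triangle CTM: CM² = CT² + MT²
10² = 6² + MT²
MT² = 64, MT = 8

8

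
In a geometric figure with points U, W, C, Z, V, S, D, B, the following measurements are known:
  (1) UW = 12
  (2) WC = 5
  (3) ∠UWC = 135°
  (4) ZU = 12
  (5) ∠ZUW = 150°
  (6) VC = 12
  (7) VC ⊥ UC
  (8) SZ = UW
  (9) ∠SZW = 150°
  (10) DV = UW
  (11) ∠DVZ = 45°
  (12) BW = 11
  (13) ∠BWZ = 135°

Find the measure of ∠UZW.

Step 1: By the law of cosines on triangle ZUW: ZW² = 12² + 12² − 2·12·12·cos(150°) = 537.42, so ZW ≈ 23.18.
Step 2: By the inverse law of cosines on triangle UZW: cos(∠UZW) = (12² + 23.18² − 12²) / (2·12·23.18) = 537.42/556.37 = 0.9659, so ∠UZW = 15°.

Therefore, the measure of angle ∠UZW = 15°.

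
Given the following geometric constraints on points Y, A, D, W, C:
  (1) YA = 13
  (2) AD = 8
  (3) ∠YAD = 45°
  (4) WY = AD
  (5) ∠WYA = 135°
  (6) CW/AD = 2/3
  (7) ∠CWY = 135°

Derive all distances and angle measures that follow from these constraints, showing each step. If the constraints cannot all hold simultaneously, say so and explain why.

The constraints are consistent.

From the given relations:
  WY = AD = 8
  CW = 2/3·AD = 2/3·8 ≈ 5.33

Step 1: From YA = 13, AD = 8, and ∠YAD = 45°, by the law of cosines:
  YD² = YA² + AD² - 2·YA·AD·cos(45°) = 169 + 64 - 147.1 = 85.92
  YD ≈ 9.27

Step 2: From YW = 8, WC = 5.33, and ∠YWC = 135°, by the law of cosines:
  YC² = YW² + WC² - 2·YW·WC·cos(135°) = 64 + 28.44 + 60.34 = 152.8
  YC ≈ 12.36

Step 3: From AY = 13, YW = 8, and ∠AYW = 135°, by the law of cosines:
  AW² = AY² + YW² - 2·AY·YW·cos(135°) = 169 + 64 + 147.1 = 380.1
  AW ≈ 19.5

Step 4: From YA = 13, YD = 9.27, AD = 8, by the inverse law of cosines:
  cos(∠AYD) = (YA² + YD² - AD²) / (2·YA·YD)
  ∠AYD = 37.61°

Step 5: From YC = 12.36, YW = 8, CW = 5.33, by the inverse law of cosines:
  cos(∠CYW) = (YC² + YW² - CW²) / (2·YC·YW)
  ∠CYW = 17.76°

Step 6: From AW = 19.5, AY = 13, WY = 8, by the inverse law of cosines:
  cos(∠WAY) = (AW² + AY² - WY²) / (2·AW·AY)
  ∠WAY = 16.87°

Step 7: From DA = 8, DY = 9.27, AY = 13, by the inverse law of cosines:
  cos(∠ADY) = (DA² + DY² - AY²) / (2·DA·DY)
  ∠ADY = 97.39°

Step 8: From WA = 19.5, WY = 8, AY = 13, by the inverse law of cosines:
  cos(∠AWY) = (WA² + WY² - AY²) / (2·WA·WY)
  ∠AWY = 28.13°

Step 9: From CW = 5.33, CY = 12.36, WY = 8, by the inverse law of cosines:
  cos(∠WCY) = (CW² + CY² - WY²) / (2·CW·CY)
  ∠WCY = 27.24°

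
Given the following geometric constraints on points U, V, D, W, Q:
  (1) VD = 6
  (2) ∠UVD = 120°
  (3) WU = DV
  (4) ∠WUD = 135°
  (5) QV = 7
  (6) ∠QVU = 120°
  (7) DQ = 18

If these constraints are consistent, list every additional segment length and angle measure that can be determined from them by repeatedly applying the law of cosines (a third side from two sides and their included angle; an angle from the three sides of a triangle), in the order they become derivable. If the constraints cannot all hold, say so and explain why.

These constraints are not satisfiable: by the triangle inequality in triangle VDQ, (1) VD = 6 and (5) QV = 7 force DQ ≤ 6 + 7 = 13, but (7) says DQ = 18. No planar figure meets all of them, so nothing further can be derived.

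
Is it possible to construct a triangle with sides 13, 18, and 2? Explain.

The longest side is 18. The other two sides sum to 2 + 13 = 15.
Since 15 ≤ 18, the two shorter sides cannot reach around to close the triangle.

No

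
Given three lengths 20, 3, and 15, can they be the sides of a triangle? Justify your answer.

The longest side is 20. The other two sides sum to 3 + 15 = 18.
Since 18 ≤ 20, the two shorter sides cannot reach around to close the triangle.

No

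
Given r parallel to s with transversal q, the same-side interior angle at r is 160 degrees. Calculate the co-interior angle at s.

Co-interior angles sum to 180: 180 - 160 = 20 degrees.

20 degrees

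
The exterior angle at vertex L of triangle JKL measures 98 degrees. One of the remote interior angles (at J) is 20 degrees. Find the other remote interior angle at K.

angle K = 98 - 20 = 78 degrees (exterior angle theorem).

78 degrees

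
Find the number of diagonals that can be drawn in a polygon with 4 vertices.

The number of diagonals in an n-gon is n(n - 3)/2.
For n = 4: 4(4 - 3)/2 = 4 × 1 / 2 = 2.

2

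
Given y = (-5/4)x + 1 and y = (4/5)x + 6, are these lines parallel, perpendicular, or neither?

Slope of line 1: m1 = -5/4
Slope of line 2: m2 = 4/5
Two lines are perpendicular when the product of their slopes is -1 (negative reciprocals).
m1 * m2 = (-5/4) * (4/5) = -1, confirming perpendicularity.

Perpendicular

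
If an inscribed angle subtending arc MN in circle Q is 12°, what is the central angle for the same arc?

Central angle = 2 × 12° = 24° (inscribed angle theorem).

24°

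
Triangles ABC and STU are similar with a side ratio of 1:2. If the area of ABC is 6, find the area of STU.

For similar figures, the area ratio equals the square of the side ratio.
Side ratio (ABC to STU) = 1:2, so area ratio = 1^2:2^2 = 1:4.
If the area of ABC is 6, then the area of STU = 6 * (4/1) = 24.

24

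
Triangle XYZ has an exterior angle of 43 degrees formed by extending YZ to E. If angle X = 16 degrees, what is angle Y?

By the exterior angle theorem: exterior angle = sum of remote interior angles.
43 = 16 + angle Y
angle Y = 43 - 16 = 27 degrees

27 degrees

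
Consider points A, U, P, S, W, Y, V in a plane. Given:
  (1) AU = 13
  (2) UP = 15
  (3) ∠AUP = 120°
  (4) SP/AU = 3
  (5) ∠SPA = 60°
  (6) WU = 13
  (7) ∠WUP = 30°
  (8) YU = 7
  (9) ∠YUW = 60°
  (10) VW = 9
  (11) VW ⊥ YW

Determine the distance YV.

Step 1: By the law of cosines on triangle YUW: YW² = 7² + 13² − 2·7·13·cos(60°) = 127, so YW = √127.
Step 2: By the law of cosines on triangle YWV: YV² = √127² + 9² − 2·√127·9·cos(90°) = 208, so YV = 4·√13.

Therefore, the length of YV = 4·√13.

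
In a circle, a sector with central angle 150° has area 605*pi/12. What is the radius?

Sector area A = πr² × θ/360, so r² = 360A / (πθ).
r² = 360 × 605*pi/12 / (π × 150)
r² = 121
r = 11

11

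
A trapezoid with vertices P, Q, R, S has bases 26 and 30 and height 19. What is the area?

A trapezoid's area equals the midsegment times the height.
The midsegment is (26 + 30) / 2 = 28.
Area = 28 * 19 = 532.

532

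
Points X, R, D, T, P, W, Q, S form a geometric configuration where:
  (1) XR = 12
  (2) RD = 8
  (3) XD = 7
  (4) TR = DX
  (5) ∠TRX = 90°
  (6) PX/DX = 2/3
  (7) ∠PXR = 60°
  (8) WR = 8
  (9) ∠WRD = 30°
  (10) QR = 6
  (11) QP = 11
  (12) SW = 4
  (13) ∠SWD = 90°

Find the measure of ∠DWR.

Step 1: By the law of cosines on triangle WRD: WD² = 8² + 8² − 2·8·8·cos(30°) = 17.15, so WD ≈ 4.14.
Step 2: By the inverse law of cosines on triangle DWR: cos(∠DWR) = (4.14² + 8² − 8²) / (2·4.14·8) = 17.15/66.26 = 0.2588, so ∠DWR = 75°.

Therefore, the measure of angle ∠DWR = 75°.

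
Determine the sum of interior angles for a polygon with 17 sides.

The sum of interior angles of an n-sided polygon is (n - 2) * 180.
For n = 17: (17 - 2) * 180 = 15 * 180 = 2700 degrees.

2700 degrees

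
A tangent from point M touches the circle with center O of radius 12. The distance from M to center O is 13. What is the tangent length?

Let T be the point of tangency. Then OT ⊥ MT (radius ⊥ tangent).
In right triangle OTM: OM² = OT² + MT²
13² = 12² + MT²
MT² = 25, MT = 5

5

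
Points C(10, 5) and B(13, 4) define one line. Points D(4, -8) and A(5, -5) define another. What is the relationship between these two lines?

Slope of line 1: m1 = (4 - 5)/(13 - 10) = -1/3 = -1/3
Slope of line 2: m2 = (-5 - -8)/(5 - 4) = 3/1 = 3
m1 * m2 = (-1/3) * (3) = -1 = -1, so the lines are perpendicular.

Perpendicular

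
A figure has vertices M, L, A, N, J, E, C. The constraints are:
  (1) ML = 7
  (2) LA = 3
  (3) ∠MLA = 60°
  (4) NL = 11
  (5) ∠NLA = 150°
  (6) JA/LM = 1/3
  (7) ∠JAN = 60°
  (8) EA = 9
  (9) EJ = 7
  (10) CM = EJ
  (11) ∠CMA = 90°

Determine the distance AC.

From the given relations: CM = EJ = 7.
Step 1: By the law of cosines on triangle ALM: AM² = 3² + 7² − 2·3·7·cos(60°) = 37, so AM = √37.
Step 2: By the law of cosines on triangle AMC: AC² = √37² + 7² − 2·√37·7·cos(90°) = 86, so AC = √86.

Therefore, the length of AC = √86.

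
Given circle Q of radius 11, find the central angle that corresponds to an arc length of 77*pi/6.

The full circumference is 2πr = 22*pi.
The arc is 77*pi/6 / 22*pi = 7/12 of the full circle.
So the central angle = 7/12 × 360° = 210°.

210°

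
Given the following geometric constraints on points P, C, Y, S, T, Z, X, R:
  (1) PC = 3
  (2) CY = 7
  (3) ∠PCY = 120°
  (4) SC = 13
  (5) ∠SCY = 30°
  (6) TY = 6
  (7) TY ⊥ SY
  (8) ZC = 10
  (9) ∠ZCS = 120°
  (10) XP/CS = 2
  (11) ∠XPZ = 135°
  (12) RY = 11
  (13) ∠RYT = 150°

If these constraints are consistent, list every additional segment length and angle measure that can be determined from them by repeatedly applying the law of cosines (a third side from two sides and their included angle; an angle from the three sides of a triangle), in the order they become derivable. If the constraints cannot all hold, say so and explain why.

The constraints are consistent. Derivable facts, in order:
After 1 step:
- PY = √79
- SZ ≈ 19.97
- TR ≈ 16.47
- YS ≈ 7.77
After 2 steps:
- ST ≈ 9.82
- ∠CPY = 43°
- ∠CSY = 26.77°
- ∠CSZ = 25.69°
- ∠CYP = 17°
- ∠CYS = 123.23°
- ∠CZS = 34.31°
- ∠RTY = 19.51°
- ∠TRY = 10.49°
After 3 steps:
- ∠STY = 52.33°
- ∠TSY = 37.67°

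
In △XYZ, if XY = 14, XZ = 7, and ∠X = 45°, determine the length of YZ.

Law of cosines: YZ^2 = 14^2 + 7^2 - 2(14)(7)cos(45°) = 245 - 98*sqrt(2), so YZ = 7*sqrt(5 - 2*sqrt(2)).

7*sqrt(5 - 2*sqrt(2))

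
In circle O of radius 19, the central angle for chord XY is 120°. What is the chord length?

Chord = 2(19) sin(60°) = 19*sqrt(3)

19*sqrt(3)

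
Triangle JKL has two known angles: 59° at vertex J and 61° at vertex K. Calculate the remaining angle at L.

angle L = 180 - 59 - 61 = 60 degrees.

60 degrees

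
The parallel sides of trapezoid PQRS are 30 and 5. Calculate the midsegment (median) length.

The midsegment of a trapezoid = (base1 + base2) / 2
midsegment = (30 + 5) / 2
midsegment = 35 / 2
midsegment = 35/2

35/2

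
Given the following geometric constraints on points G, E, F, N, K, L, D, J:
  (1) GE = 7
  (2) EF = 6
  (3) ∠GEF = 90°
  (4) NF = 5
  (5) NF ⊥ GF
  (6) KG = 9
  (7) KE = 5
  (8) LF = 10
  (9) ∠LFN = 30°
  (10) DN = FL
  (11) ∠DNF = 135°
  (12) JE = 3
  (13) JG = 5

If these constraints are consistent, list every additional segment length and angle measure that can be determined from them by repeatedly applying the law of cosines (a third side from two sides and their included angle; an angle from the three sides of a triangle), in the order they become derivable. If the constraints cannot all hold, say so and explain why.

The constraints are consistent. Derivable facts, in order:
After 1 step:
- FD ≈ 13.99
- GF = √85
- NL ≈ 6.2
- ∠EGJ = 21.79°
- ∠EGK = 33.56°
- ∠EJG = 120°
- ∠EKG = 50.7°
- ∠GEJ = 38.21°
- ∠GEK = 95.74°
After 2 steps:
- GN = √110
- ∠DFN = 30.36°
- ∠EFG = 49.4°
- ∠EGF = 40.6°
- ∠FDN = 14.64°
- ∠FLN = 23.79°
- ∠FNL = 126.21°
After 3 steps:
- ∠FGN = 28.47°
- ∠FNG = 61.53°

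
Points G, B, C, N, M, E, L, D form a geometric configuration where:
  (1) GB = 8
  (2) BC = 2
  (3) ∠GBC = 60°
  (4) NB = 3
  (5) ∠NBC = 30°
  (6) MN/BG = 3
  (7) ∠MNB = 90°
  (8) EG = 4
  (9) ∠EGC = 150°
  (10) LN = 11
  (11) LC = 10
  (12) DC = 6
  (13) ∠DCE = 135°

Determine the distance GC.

Step 1: By the law of cosines on triangle GBC: GC² = 8² + 2² − 2·8·2·cos(60°) = 52, so GC = 2·√13.

Therefore, the length of GC = 2·√13.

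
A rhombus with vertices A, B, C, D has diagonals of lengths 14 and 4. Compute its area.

Area = (14 * 4) / 2 = 56 / 2 = 28

28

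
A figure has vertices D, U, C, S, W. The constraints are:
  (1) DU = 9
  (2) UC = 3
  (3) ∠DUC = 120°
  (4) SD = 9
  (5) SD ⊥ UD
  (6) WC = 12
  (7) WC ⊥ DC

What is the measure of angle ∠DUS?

Step 1: By the law of cosines on triangle UDS: US² = 9² + 9² − 2·9·9·cos(90°) = 162, so US = 9·√2.
Step 2: By the inverse law of cosines on triangle DUS: cos(∠DUS) = (9² + (9·√2)² − 9²) / (2·9·9·√2) = 162/229.1 = 0.7071, so ∠DUS = 45°.

Therefore, the measure of angle ∠DUS = 45°.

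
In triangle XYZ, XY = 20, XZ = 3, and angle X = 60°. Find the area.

Area = (1/2) * XY * XZ * sin(X)
Area = (1/2) * 20 * 3 * sin(60°)
Area = (1/2) * 20 * 3 * sqrt(3)/2
Area = 15*sqrt(3)

15*sqrt(3)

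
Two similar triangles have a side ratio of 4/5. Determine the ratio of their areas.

Area scales with the square of linear dimensions. If every length is multiplied by 4/5, then the area is multiplied by (4/5)^2 = 16/25.
The area ratio is 16:25.

16:25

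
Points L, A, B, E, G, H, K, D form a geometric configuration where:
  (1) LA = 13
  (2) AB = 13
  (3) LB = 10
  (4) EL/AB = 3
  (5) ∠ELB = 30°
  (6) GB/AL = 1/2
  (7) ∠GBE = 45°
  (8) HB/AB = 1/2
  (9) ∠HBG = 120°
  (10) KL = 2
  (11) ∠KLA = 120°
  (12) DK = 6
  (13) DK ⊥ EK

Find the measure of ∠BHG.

From the given relations: HB = 1/2·AB = 1/2·13 ≈ 6.5; GB = 1/2·AL = 1/2·13 ≈ 6.5.
Step 1: By the law of cosines on triangle HBG: HG² = 6.5² + 6.5² − 2·6.5·6.5·cos(120°) = 126.75, so HG ≈ 11.26.
Step 2: By the inverse law of cosines on triangle BHG: cos(∠BHG) = (6.5² + 11.26² − 6.5²) / (2·6.5·11.26) = 126.75/146.36 = 0.866, so ∠BHG = 30°.

Therefore, the measure of angle ∠BHG = 30°.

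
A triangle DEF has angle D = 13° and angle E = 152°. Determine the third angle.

The interior angles sum to 180°: angle F = 180 - 13 - 152 = 15°.
The triangle is obtuse (angles 13°, 152°, 15°).

15 degrees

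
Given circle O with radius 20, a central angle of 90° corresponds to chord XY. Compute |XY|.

Chord = 2(20) sin(45°) = 20*sqrt(2)

20*sqrt(2)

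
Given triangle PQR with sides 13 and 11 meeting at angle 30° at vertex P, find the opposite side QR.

By the law of cosines: QR^2 = PQ^2 + PR^2 - 2*PQ*PR*cos(P)
QR^2 = 13^2 + 11^2 - 2*13*11*cos(30°)
QR^2 = 169 + 121 - 286*(sqrt(3)/2)
QR^2 = 290 - 143*sqrt(3)
QR = sqrt(290 - 143*sqrt(3))

sqrt(290 - 143*sqrt(3))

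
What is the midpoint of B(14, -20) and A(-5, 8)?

M = ((x₁ + x₂)/2, (y₁ + y₂)/2)
= ((14 + -5)/2, (-20 + 8)/2)
= (9/2, -12/2) = (9/2, -6)

(9/2, -6)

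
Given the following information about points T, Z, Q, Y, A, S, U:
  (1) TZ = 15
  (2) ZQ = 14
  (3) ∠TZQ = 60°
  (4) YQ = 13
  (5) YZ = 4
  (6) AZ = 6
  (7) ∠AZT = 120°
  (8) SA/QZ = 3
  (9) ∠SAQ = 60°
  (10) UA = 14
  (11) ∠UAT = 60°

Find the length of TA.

Step 1: By the law of cosines on triangle TZA: TA² = 15² + 6² − 2·15·6·cos(120°) = 351, so TA = 3·√39.

Therefore, the length of TA = 3·√39.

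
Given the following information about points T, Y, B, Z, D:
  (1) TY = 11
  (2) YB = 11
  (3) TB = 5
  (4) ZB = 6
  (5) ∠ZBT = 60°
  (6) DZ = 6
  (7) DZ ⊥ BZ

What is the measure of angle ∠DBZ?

Step 1: By the law of cosines on triangle BZD: BD² = 6² + 6² − 2·6·6·cos(90°) = 72, so BD = 6·√2.
Step 2: By the inverse law of cosines on triangle DBZ: cos(∠DBZ) = ((6·√2)² + 6² − 6²) / (2·6·√2·6) = 72/101.82 = 0.7071, so ∠DBZ = 45°.

Therefore, the measure of angle ∠DBZ = 45°.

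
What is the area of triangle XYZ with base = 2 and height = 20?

Area = (1/2) * base * height
Area = (1/2) * 2 * 20
Area = 20

20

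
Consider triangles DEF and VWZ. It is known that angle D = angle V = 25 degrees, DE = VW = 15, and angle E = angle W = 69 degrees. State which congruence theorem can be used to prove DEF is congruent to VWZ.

Consider the given information: angle D = angle V = 25 degrees, DE = VW = 15, and angle E = angle W = 69 degrees
This is not SSS or AAS: SSS requires all three pairs of sides, but we don't have that. AAS requires two angles and a non-included side.
The correct criterion is ASA. Two pairs of corresponding angles and the included side are equal (Angle-Side-Angle).

ASA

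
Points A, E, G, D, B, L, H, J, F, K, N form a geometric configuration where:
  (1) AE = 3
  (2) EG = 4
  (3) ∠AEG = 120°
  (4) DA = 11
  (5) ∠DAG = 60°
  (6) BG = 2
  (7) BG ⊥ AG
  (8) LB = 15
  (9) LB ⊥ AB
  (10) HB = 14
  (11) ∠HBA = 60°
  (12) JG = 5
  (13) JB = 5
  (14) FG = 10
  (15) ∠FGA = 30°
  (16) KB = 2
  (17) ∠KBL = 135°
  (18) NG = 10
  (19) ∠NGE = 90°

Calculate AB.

Step 1: By the law of cosines on triangle GEA: GA² = 4² + 3² − 2·4·3·cos(120°) = 37, so GA = √37.
Step 2: By the law of cosines on triangle AGB: AB² = √37² + 2² − 2·√37·2·cos(90°) = 41, so AB = √41.

Therefore, the length of AB = √41.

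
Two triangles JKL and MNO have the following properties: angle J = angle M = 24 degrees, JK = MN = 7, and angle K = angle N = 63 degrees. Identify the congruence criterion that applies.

Consider the given information: angle J = angle M = 24 degrees, JK = MN = 7, and angle K = angle N = 63 degrees
This is not SAS or AAS: SAS requires two sides and the included angle between them. AAS requires two angles and a non-included side.
The correct criterion is ASA. Two pairs of corresponding angles and the included side are equal (Angle-Side-Angle).

ASA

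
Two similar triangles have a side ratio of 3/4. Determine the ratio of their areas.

Area scales with the square of linear dimensions. If every length is multiplied by 3/4, then the area is multiplied by (3/4)^2 = 9/16.
The area ratio is 9:16.

9:16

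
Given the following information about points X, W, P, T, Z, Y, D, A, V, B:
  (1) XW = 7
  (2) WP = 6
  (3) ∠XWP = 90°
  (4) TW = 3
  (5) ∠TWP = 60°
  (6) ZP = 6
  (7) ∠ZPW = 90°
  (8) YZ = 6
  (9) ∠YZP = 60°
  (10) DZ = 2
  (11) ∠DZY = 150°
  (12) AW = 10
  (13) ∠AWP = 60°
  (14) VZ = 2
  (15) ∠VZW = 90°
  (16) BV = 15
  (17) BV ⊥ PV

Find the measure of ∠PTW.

Step 1: By the law of cosines on triangle TWP: TP² = 3² + 6² − 2·3·6·cos(60°) = 27, so TP = 3·√3.
Step 2: By the inverse law of cosines on triangle PTW: cos(∠PTW) = ((3·√3)² + 3² − 6²) / (2·3·√3·3) = 0/31.18 = 0, so ∠PTW = 90°.

Therefore, the measure of angle ∠PTW = 90°.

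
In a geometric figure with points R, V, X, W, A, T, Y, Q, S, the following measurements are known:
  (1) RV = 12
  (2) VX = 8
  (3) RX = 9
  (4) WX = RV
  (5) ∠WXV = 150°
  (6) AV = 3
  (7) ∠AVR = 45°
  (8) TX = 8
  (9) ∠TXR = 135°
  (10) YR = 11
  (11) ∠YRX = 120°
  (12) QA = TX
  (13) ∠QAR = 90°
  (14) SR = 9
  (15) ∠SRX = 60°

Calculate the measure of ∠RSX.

Step 1: By the law of cosines on triangle SRX: SX² = 9² + 9² − 2·9·9·cos(60°) = 81, so SX = 9.
Step 2: By the inverse law of cosines on triangle RSX: cos(∠RSX) = (9² + 9² − 9²) / (2·9·9) = 81/162 = 0.5, so ∠RSX = 60°.

Therefore, the measure of angle ∠RSX = 60°.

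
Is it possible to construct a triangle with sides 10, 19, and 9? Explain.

Check the triangle inequality: 10 + 9 = 19 ≤ 19.
Since the sum of two sides does not exceed the third, no triangle can be formed.

No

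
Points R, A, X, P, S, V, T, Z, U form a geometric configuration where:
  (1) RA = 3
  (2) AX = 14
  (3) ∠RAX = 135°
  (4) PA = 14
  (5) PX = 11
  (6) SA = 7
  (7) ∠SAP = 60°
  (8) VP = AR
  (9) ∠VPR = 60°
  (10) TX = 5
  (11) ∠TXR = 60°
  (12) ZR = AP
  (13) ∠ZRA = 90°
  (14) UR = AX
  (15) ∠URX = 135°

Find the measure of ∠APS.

Step 1: By the law of cosines on triangle PAS: PS² = 14² + 7² − 2·14·7·cos(60°) = 147, so PS = 7·√3.
Step 2: By the inverse law of cosines on triangle APS: cos(∠APS) = (14² + (7·√3)² − 7²) / (2·14·7·√3) = 294/339.48 = 0.866, so ∠APS = 30°.

Therefore, the measure of angle ∠APS = 30°.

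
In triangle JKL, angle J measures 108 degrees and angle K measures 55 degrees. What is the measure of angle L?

The interior angles sum to 180°: angle L = 180 - 108 - 55 = 17°.
The triangle is obtuse (angles 108°, 55°, 17°).

17 degrees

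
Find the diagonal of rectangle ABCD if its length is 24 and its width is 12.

A rectangle's diagonal splits it into two right triangles, with the diagonal as the hypotenuse.
By the Pythagorean theorem, d^2 = 24^2 + 12^2 = 720.
Therefore d = sqrt(720) = 12*sqrt(5).

12*sqrt(5)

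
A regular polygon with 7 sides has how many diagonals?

The number of diagonals in an n-gon is n(n - 3)/2.
For n = 7: 7(7 - 3)/2 = 7 × 4 / 2 = 14.

14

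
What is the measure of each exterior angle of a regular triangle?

Each exterior angle of a regular n-gon is 360 / n.
For n = 3: 360 / 3 = 120 degrees.

120 degrees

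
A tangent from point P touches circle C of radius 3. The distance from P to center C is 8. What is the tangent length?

Let T be the point of tangency. Then CT ⊥ PT (radius ⊥ tangent).
In right triangle CTP: CP² = CT² + PT²
8² = 3² + PT²
PT² = 55, PT = sqrt(55)

sqrt(55)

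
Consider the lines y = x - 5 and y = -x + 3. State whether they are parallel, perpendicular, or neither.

Slope of line 1: m1 = 1
Slope of line 2: m2 = -1
m1 * m2 = -1, so perpendicular.

Perpendicular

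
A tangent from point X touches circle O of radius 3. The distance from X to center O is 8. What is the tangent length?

The tangent, radius, and line from the external point to the center form a right triangle.
The right angle is where the tangent meets the radius.
By the Pythagorean theorem: tangent² + 3² = 8²
tangent² = 64 - 9 = 55
tangent = sqrt(55)

sqrt(55)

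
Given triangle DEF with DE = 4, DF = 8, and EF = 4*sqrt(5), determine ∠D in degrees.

cos(D) = (4² + 8² - (4*sqrt(5))²) / (2 × 4 × 8) = 0, so D = arccos(0) = 90°.

90°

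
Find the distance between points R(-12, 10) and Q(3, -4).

d = sqrt((3 - -12)^2 + (-4 - 10)^2)
d = sqrt(15^2 + -14^2)
d = sqrt(225 + 196)
d = sqrt(421)

sqrt(421)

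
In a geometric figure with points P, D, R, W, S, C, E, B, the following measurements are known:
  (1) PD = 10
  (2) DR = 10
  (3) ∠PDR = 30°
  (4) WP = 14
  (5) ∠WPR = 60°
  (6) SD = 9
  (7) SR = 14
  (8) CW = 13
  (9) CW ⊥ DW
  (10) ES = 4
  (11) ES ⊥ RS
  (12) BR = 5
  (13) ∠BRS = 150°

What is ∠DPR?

Step 1: By the law of cosines on triangle PDR: PR² = 10² + 10² − 2·10·10·cos(30°) = 26.79, so PR ≈ 5.18.
Step 2: By the inverse law of cosines on triangle DPR: cos(∠DPR) = (10² + 5.18² − 10²) / (2·10·5.18) = 26.79/103.53 = 0.2588, so ∠DPR = 75°.

Therefore, the measure of angle ∠DPR = 75°.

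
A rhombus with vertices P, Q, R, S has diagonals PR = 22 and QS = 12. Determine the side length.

In a rhombus, the diagonals bisect each other perpendicularly, creating four congruent right triangles.
Each triangle has legs 11 (half of 22) and 6 (half of 12).
The hypotenuse of each right triangle is a side of the rhombus:
side = sqrt(11^2 + 6^2) = sqrt(157)

sqrt(157)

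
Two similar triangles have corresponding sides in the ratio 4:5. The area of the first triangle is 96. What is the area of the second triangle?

Area ratio = (4/5)^2 = 16/25. Area of the second triangle = 96 * 25/16 = 150.

150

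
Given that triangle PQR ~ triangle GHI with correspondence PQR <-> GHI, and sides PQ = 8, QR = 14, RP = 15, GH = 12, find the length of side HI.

Similar triangles have proportional sides. Setting up the proportion:
GH / PQ = HI / QR
12 / 8 = HI / 14
HI = 14 * 12 / 8 = 21.

21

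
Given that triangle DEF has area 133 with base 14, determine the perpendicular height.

Rearranging the area formula Area = (1/2) * base * height:
height = 2 * Area / base = 2 * 133 / 14 = 19.

19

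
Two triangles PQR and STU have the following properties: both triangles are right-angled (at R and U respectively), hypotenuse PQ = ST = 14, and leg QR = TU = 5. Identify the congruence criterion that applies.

Consider the given information: both triangles are right-angled (at R and U respectively), hypotenuse PQ = ST = 14, and leg QR = TU = 5
This is not SSS or ASA: SSS requires all three pairs of sides, but we don't have that. ASA requires two angles and the side between them.
The correct criterion is HL. The hypotenuse and one leg of two right triangles are equal (Hypotenuse-Leg).

HL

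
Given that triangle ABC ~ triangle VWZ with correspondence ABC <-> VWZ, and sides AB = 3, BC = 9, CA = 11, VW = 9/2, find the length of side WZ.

k = 9/2/3 = 3/2. WZ = 3/2 * 9 = 27/2.

27/2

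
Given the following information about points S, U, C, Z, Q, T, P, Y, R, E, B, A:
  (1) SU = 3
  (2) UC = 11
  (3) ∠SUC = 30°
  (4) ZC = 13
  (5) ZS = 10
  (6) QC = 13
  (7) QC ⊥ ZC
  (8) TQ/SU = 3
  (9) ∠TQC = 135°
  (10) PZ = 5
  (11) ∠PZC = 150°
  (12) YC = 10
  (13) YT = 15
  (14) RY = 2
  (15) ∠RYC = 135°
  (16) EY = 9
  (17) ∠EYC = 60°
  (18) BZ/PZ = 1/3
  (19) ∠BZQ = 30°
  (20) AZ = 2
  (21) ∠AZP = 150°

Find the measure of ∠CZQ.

Step 1: By the law of cosines on triangle ZCQ: ZQ² = 13² + 13² − 2·13·13·cos(90°) = 338, so ZQ = 13·√2.
Step 2: By the inverse law of cosines on triangle CZQ: cos(∠CZQ) = (13² + (13·√2)² − 13²) / (2·13·13·√2) = 338/478 = 0.7071, so ∠CZQ = 45°.

Therefore, the measure of angle ∠CZQ = 45°.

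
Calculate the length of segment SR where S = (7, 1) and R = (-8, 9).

d = sqrt((-15)^2 + (8)^2) = sqrt(289) = 17

17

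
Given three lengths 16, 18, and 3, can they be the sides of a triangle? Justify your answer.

For three segments to close into a triangle, no single side can be as long as the other two combined.
The longest side is 18, and 3 + 16 = 19 > 18.
A triangle can be formed.

Yes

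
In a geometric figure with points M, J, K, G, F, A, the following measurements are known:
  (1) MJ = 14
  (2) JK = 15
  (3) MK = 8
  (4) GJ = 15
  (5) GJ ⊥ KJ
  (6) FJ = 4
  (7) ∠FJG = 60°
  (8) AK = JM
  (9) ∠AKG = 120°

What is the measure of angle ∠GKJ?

Step 1: By the law of cosines on triangle KJG: KG² = 15² + 15² − 2·15·15·cos(90°) = 450, so KG = 15·√2.
Step 2: By the inverse law of cosines on triangle GKJ: cos(∠GKJ) = ((15·√2)² + 15² − 15²) / (2·15·√2·15) = 450/636.4 = 0.7071, so ∠GKJ = 45°.

Therefore, the measure of angle ∠GKJ = 45°.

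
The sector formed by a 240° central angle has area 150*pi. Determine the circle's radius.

r² = 360 × 150*pi / (π × 240) = 225, so r = 15.

15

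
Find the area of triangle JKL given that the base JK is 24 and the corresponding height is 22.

Area = (1/2)(24)(22) = 264

264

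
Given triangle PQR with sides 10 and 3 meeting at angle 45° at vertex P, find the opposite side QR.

By the law of cosines: QR^2 = PQ^2 + PR^2 - 2*PQ*PR*cos(P)
QR^2 = 10^2 + 3^2 - 2*10*3*cos(45°)
QR^2 = 100 + 9 - 60*(sqrt(2)/2)
QR^2 = 109 - 30*sqrt(2)
QR = sqrt(109 - 30*sqrt(2))

sqrt(109 - 30*sqrt(2))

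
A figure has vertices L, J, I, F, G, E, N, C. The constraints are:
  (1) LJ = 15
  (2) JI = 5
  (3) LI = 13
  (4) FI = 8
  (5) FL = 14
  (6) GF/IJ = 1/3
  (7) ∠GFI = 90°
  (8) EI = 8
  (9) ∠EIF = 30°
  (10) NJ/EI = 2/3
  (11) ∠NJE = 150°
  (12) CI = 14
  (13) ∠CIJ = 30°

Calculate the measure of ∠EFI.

Step 1: By the law of cosines on triangle FIE: FE² = 8² + 8² − 2·8·8·cos(30°) = 17.15, so FE ≈ 4.14.
Step 2: By the inverse law of cosines on triangle EFI: cos(∠EFI) = (4.14² + 8² − 8²) / (2·4.14·8) = 17.15/66.26 = 0.2588, so ∠EFI = 75°.

Therefore, the measure of angle ∠EFI = 75°.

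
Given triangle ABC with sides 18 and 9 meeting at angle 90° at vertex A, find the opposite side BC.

The included angle is 90°, so the triangle is right-angled at A. The opposite side BC is the hypotenuse.
By the Pythagorean theorem: BC = sqrt(18^2 + 9^2) = sqrt(405) = 9*sqrt(5).

9*sqrt(5)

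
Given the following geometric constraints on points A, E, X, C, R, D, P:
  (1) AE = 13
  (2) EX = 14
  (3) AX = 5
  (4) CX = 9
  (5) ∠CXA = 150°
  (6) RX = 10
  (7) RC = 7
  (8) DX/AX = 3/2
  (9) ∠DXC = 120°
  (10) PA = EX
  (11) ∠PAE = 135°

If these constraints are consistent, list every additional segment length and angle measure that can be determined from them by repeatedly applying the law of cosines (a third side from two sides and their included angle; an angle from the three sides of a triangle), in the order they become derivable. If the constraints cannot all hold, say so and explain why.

The constraints are consistent. Derivable facts, in order:
After 1 step:
- AC ≈ 13.56
- CD ≈ 14.31
- EP ≈ 24.95
- ∠AEX = 20.92°
- ∠AXE = 68.2°
- ∠CRX = 60.94°
- ∠CXR = 42.83°
- ∠EAX = 90.88°
- ∠RCX = 76.23°
After 2 steps:
- ∠ACX = 10.62°
- ∠AEP = 23.38°
- ∠APE = 21.62°
- ∠CAX = 19.38°
- ∠CDX = 33°
- ∠DCX = 27°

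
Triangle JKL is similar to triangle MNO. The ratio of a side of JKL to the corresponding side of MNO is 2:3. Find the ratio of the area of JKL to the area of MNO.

Area scales with the square of linear dimensions. If every length is multiplied by 2/3, then the area is multiplied by (2/3)^2 = 4/9.
The area ratio is 4:9.

4:9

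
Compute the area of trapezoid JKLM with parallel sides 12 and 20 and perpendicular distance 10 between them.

Area of a trapezoid = (base1 + base2) * height / 2
Area = (12 + 20) * 10 / 2
Area = 32 * 10 / 2
Area = 320 / 2
Area = 160

160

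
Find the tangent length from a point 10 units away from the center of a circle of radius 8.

The tangent, radius, and line from the external point to the center form a right triangle.
The right angle is where the tangent meets the radius.
By the Pythagorean theorem: tangent² + 8² = 10²
tangent² = 100 - 64 = 36
tangent = 6

6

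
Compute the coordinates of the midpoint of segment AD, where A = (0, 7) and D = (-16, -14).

The midpoint is the average of the coordinates:
x: (0 + -16)/2 = -8
y: (7 + -14)/2 = -7/2
Midpoint = (-8, -7/2)

(-8, -7/2)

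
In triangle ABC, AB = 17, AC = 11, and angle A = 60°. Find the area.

Area = (1/2)(17)(11) sin(60°) = (1/2)(17)(11)(sqrt(3)/2) = 187*sqrt(3)/4

187*sqrt(3)/4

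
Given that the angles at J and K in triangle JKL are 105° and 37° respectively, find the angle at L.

The interior angles sum to 180°: angle L = 180 - 105 - 37 = 38°.
The triangle is obtuse (angles 105°, 37°, 38°).

38 degrees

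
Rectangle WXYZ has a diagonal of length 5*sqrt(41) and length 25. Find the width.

Using the Pythagorean theorem: d^2 = a^2 + b^2
b^2 = d^2 - a^2
b^2 = 1025 - 625
b^2 = 400
b = sqrt(400) = 20

20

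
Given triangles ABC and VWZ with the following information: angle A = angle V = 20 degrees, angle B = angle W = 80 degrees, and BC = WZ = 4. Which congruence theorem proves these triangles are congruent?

The given information matches AAS: Two pairs of corresponding angles and a non-included side are equal (Angle-Angle-Side).

AAS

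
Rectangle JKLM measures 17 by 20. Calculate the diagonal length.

d = sqrt(17^2 + 20^2) = sqrt(689)

sqrt(689)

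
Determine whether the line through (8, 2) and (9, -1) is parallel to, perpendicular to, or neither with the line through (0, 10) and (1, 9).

Slope of line 1: m1 = (-1 - 2)/(9 - 8) = -3/1 = -3
Slope of line 2: m2 = (9 - 10)/(1 - 0) = -1/1 = -1
For parallel lines we need equal slopes: -3 != -1.
For perpendicular lines we need m1*m2 = -1: (-3)(-1) = 3 != -1.
Since neither condition holds, the lines are neither parallel nor perpendicular.

Neither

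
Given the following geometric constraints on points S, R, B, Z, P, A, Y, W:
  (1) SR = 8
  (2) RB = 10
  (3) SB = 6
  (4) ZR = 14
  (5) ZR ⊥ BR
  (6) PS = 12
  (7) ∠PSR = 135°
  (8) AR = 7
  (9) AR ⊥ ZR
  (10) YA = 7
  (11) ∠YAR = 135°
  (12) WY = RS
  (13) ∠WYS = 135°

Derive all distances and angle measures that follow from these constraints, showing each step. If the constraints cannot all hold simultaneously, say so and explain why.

The constraints are consistent.

From the given relations:
  WY = RS = 8

Step 1: From RS = 8, SP = 12, and ∠RSP = 135°, by the law of cosines:
  RP² = RS² + SP² - 2·RS·SP·cos(135°) = 64 + 144 + 135.8 = 343.8
  RP ≈ 18.54

Step 2: From RA = 7, AY = 7, and ∠RAY = 135°, by the law of cosines:
  RY² = RA² + AY² - 2·RA·AY·cos(135°) = 49 + 49 + 69.3 = 167.3
  RY ≈ 12.93

Step 3: From BR = 10, RZ = 14, and ∠BRZ = 90°, by the law of cosines:
  BZ² = BR² + RZ² - 2·BR·RZ·cos(90°) = 100 + 196 - 0 = 296
  BZ = 2·√74

Step 4: From ZR = 14, RA = 7, and ∠ZRA = 90°, by the law of cosines:
  ZA² = ZR² + RA² - 2·ZR·RA·cos(90°) = 196 + 49 - 0 = 245
  ZA = 7·√5

Step 5: From SB = 6, SR = 8, BR = 10, by the inverse law of cosines:
  cos(∠BSR) = (SB² + SR² - BR²) / (2·SB·SR)
  ∠BSR = 90°

Step 6: From RB = 10, RS = 8, BS = 6, by the inverse law of cosines:
  cos(∠BRS) = (RB² + RS² - BS²) / (2·RB·RS)
  ∠BRS = 36.87°

Step 7: From BR = 10, BS = 6, RS = 8, by the inverse law of cosines:
  cos(∠RBS) = (BR² + BS² - RS²) / (2·BR·BS)
  ∠RBS = 53.13°

Step 8: From RA = 7, RY = 12.93, AY = 7, by the inverse law of cosines:
  cos(∠ARY) = (RA² + RY² - AY²) / (2·RA·RY)
  ∠ARY = 22.5°

Step 9: From RP = 18.54, RS = 8, PS = 12, by the inverse law of cosines:
  cos(∠PRS) = (RP² + RS² - PS²) / (2·RP·RS)
  ∠PRS = 27.24°

Step 10: From BR = 10, BZ = 2·√74, RZ = 14, by the inverse law of cosines:
  cos(∠RBZ) = (BR² + BZ² - RZ²) / (2·BR·BZ)
  ∠RBZ = 54.46°

Step 11: From ZA = 7·√5, ZR = 14, AR = 7, by the inverse law of cosines:
  cos(∠AZR) = (ZA² + ZR² - AR²) / (2·ZA·ZR)
  ∠AZR = 26.57°

Step 12: From ZB = 2·√74, ZR = 14, BR = 10, by the inverse law of cosines:
  cos(∠BZR) = (ZB² + ZR² - BR²) / (2·ZB·ZR)
  ∠BZR = 35.54°

Step 13: From PR = 18.54, PS = 12, RS = 8, by the inverse law of cosines:
  cos(∠RPS) = (PR² + PS² - RS²) / (2·PR·PS)
  ∠RPS = 17.76°

Step 14: From AR = 7, AZ = 7·√5, RZ = 14, by the inverse law of cosines:
  cos(∠RAZ) = (AR² + AZ² - RZ²) / (2·AR·AZ)
  ∠RAZ = 63.43°

Step 15: From YA = 7, YR = 12.93, AR = 7, by the inverse law of cosines:
  cos(∠AYR) = (YA² + YR² - AR²) / (2·YA·YR)
  ∠AYR = 22.5°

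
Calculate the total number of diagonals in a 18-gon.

The number of diagonals in an n-gon is n(n - 3)/2.
For n = 18: 18(18 - 3)/2 = 18 × 15 / 2 = 135.

135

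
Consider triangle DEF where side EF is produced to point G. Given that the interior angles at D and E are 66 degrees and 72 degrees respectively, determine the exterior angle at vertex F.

The interior angle at F is 180 - 66 - 72 = 42 degrees.
The exterior angle and interior angle at F are supplementary:
Exterior angle = 180 - 42 = 138 degrees.

138 degrees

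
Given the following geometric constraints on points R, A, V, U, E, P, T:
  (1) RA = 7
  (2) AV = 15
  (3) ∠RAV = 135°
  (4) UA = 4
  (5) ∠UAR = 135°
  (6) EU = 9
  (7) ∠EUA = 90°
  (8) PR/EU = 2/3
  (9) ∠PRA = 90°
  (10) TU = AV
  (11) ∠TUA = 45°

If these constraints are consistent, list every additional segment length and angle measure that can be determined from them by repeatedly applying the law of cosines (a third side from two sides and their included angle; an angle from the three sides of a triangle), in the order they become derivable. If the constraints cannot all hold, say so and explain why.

The constraints are consistent. Derivable facts, in order:
After 1 step:
- AE = √97
- AP = √85
- AT ≈ 12.5
- RU ≈ 10.23
- RV ≈ 20.55
After 2 steps:
- ∠AEU = 23.96°
- ∠APR = 49.4°
- ∠ARU = 16.05°
- ∠ARV = 31.07°
- ∠ATU = 13.08°
- ∠AUR = 28.95°
- ∠AVR = 13.93°
- ∠EAU = 66.04°
- ∠PAR = 40.6°
- ∠TAU = 121.92°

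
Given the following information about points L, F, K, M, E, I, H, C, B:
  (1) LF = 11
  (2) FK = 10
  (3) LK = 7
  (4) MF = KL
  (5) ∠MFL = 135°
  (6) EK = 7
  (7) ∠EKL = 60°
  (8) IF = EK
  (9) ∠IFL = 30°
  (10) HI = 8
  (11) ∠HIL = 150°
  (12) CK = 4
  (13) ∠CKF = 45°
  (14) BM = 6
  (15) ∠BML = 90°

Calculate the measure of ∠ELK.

Step 1: By the law of cosines on triangle LKE: LE² = 7² + 7² − 2·7·7·cos(60°) = 49, so LE = 7.
Step 2: By the inverse law of cosines on triangle ELK: cos(∠ELK) = (7² + 7² − 7²) / (2·7·7) = 49/98 = 0.5, so ∠ELK = 60°.

Therefore, the measure of angle ∠ELK = 60°.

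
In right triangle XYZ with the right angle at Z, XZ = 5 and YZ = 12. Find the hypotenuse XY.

In a right triangle, the square of the hypotenuse equals the sum of the squares of the two legs.
The legs are 5 and 12, so the hypotenuse = sqrt(25 + 144) = sqrt(169) = 13.

13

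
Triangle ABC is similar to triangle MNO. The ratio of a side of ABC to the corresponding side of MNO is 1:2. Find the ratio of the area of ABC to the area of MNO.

Area ratio = (side ratio)^2 = (1/2)^2 = 1:4.

1:4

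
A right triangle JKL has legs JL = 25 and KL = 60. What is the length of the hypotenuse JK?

JK = sqrt(25^2 + 60^2) = sqrt(4225) = 65

65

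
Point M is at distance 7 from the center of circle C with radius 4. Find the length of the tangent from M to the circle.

tangent = √(d² - r²) = √(7² - 4²) = √(49 - 16) = √33 = sqrt(33)

sqrt(33)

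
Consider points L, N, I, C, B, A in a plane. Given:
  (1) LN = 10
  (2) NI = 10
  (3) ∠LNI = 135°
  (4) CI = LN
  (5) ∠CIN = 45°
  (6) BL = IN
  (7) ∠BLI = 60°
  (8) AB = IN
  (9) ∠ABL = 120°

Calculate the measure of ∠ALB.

From the given relations: BL = IN = 10; AB = IN = 10.
Step 1: By the law of cosines on triangle LBA: LA² = 10² + 10² − 2·10·10·cos(120°) = 300, so LA = 10·√3.
Step 2: By the inverse law of cosines on triangle ALB: cos(∠ALB) = ((10·√3)² + 10² − 10²) / (2·10·√3·10) = 300/346.41 = 0.866, so ∠ALB = 30°.

Therefore, the measure of angle ∠ALB = 30°.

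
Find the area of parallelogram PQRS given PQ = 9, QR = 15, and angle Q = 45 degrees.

The area of a parallelogram equals the product of two adjacent sides times the sine of the included angle.
This is because the height equals 15 * sin(45°) = 15*sqrt(2)/2.
Area = 9 * 15*sqrt(2)/2 = 135*sqrt(2)/2

135*sqrt(2)/2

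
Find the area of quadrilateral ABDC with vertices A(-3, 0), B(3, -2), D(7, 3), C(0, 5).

The Shoelace formula works by pairing each vertex with the next (cycling back to the first).
For each pair, compute x_i*y_(i+1) - x_(i+1)*y_i:
  (-3*-2 - 3*0) = 6
  (3*3 - 7*-2) = 23
  (7*5 - 0*3) = 35
  (0*0 - -3*5) = 15
Taking half the absolute value of the total: Area = (1/2)(79) = 79/2.

79/2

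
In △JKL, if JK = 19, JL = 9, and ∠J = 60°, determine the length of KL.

By the law of cosines: KL^2 = JK^2 + JL^2 - 2*JK*JL*cos(J)
KL^2 = 19^2 + 9^2 - 2*19*9*cos(60°)
KL^2 = 361 + 81 - 342*(1/2)
KL^2 = 271
KL = sqrt(271)

sqrt(271)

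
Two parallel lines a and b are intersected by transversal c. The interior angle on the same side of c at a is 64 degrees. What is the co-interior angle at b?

Co-interior angles (same-side interior) formed by parallel lines and a transversal are supplementary (sum to 180 degrees).
The given angle is 64 degrees.
The co-interior angle = 180 - 64 = 116 degrees.

116 degrees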